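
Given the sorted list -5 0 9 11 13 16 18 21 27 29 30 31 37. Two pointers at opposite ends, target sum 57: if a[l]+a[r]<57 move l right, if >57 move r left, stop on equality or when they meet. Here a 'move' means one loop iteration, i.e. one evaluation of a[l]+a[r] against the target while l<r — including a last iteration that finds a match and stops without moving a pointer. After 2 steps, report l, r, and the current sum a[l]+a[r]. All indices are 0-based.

l=0 r=12: -5+37=32 <57, l++
l=1 r=12: 0+37=37 <57, l++

l=2, r=12, sum=46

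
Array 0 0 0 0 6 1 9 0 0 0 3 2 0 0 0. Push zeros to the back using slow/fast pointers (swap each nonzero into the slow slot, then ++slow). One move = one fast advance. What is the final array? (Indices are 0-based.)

[6, 1, 9, 3, 2, 0, 0, 0, 0, 0, 0, 0, 0, 0, 0]

slow=0 fast=0: a[fast]=0, fast++
slow=0 fast=1: a[fast]=0, fast++
slow=0 fast=2: a[fast]=0, fast++
slow=0 fast=3: a[fast]=0, fast++
slow=0 fast=4: a[fast]=6≠0 swap→a[0]=6, slow++,fast++
slow=1 fast=5: a[fast]=1≠0 swap→a[1]=1, slow++,fast++
slow=2 fast=6: a[fast]=9≠0 swap→a[2]=9, slow++,fast++
slow=3 fast=7: a[fast]=0, fast++
slow=3 fast=8: a[fast]=0, fast++
slow=3 fast=9: a[fast]=0, fast++
slow=3 fast=10: a[fast]=3≠0 swap→a[3]=3, slow++,fast++
slow=4 fast=11: a[fast]=2≠0 swap→a[4]=2, slow++,fast++
slow=5 fast=12: a[fast]=0, fast++
slow=5 fast=13: a[fast]=0, fast++
slow=5 fast=14: a[fast]=0, fast++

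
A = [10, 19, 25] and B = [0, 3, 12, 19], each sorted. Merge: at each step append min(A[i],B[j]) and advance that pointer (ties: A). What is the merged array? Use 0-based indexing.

i=0 j=0: A[i]=10>B[j]=0 take 0, j++
i=0 j=1: A[i]=10>B[j]=3 take 3, j++
i=0 j=2: A[i]=10<=B[j]=12 take 10, i++
i=1 j=2: A[i]=19>B[j]=12 take 12, j++
i=1 j=3: A[i]=19<=B[j]=19 take 19, i++
i=2 j=3: A[i]=25>B[j]=19 take 19, j++
i=2 j=4: B done, take A[i]=25, i++

[0, 3, 10, 12, 19, 19, 25]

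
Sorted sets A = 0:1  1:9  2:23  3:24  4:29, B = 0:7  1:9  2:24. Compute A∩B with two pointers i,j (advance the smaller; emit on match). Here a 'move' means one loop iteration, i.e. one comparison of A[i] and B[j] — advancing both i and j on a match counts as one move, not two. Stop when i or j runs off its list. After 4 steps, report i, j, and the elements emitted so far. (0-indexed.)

i=0 j=0: 1<7, i++
i=1 j=0: 9>7, j++
i=1 j=1: 9==9 emit, i++,j++
i=2 j=2: 23<24, i++

i=3, j=2, emitted=[9]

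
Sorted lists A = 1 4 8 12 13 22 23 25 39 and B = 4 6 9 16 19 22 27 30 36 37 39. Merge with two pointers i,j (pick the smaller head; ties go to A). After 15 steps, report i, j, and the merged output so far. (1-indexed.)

i=9, j=8, merged so far=[1, 4, 4, 6, 8, 9, 12, 13, 16, 19, 22, 22, 23, 25, 27]

[i=1,j=1] A[i]=1<=B[j]=4 take 1 → i++
[i=2,j=1] A[i]=4<=B[j]=4 take 4 → i++
[i=3,j=1] A[i]=8>B[j]=4 take 4 → j++
[i=3,j=2] A[i]=8>B[j]=6 take 6 → j++
[i=3,j=3] A[i]=8<=B[j]=9 take 8 → i++
[i=4,j=3] A[i]=12>B[j]=9 take 9 → j++
[i=4,j=4] A[i]=12<=B[j]=16 take 12 → i++
[i=5,j=4] A[i]=13<=B[j]=16 take 13 → i++
[i=6,j=4] A[i]=22>B[j]=16 take 16 → j++
[i=6,j=5] A[i]=22>B[j]=19 take 19 → j++
[i=6,j=6] A[i]=22<=B[j]=22 take 22 → i++
[i=7,j=6] A[i]=23>B[j]=22 take 22 → j++
[i=7,j=7] A[i]=23<=B[j]=27 take 23 → i++
[i=8,j=7] A[i]=25<=B[j]=27 take 25 → i++
[i=9,j=7] A[i]=39>B[j]=27 take 27 → j++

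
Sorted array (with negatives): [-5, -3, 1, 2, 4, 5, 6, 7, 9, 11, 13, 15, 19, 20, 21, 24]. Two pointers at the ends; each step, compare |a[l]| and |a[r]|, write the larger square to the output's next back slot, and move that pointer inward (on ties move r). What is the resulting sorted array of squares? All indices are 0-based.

[1, 4, 9, 16, 25, 25, 36, 49, 81, 121, 169, 225, 361, 400, 441, 576]

[0,15] |-5|<=|24| out[15]=576 → r--
[0,14] |-5|<=|21| out[14]=441 → r--
[0,13] |-5|<=|20| out[13]=400 → r--
[0,12] |-5|<=|19| out[12]=361 → r--
[0,11] |-5|<=|15| out[11]=225 → r--
[0,10] |-5|<=|13| out[10]=169 → r--
[0,9] |-5|<=|11| out[9]=121 → r--
[0,8] |-5|<=|9| out[8]=81 → r--
[0,7] |-5|<=|7| out[7]=49 → r--
[0,6] |-5|<=|6| out[6]=36 → r--
[0,5] |-5|<=|5| out[5]=25 → r--
[0,4] |-5|>|4| out[4]=25 → l++
[1,4] |-3|<=|4| out[3]=16 → r--
[1,3] |-3|>|2| out[2]=9 → l++
[2,3] |1|<=|2| out[1]=4 → r--
[2,2] |1|<=|1| out[0]=1 → r--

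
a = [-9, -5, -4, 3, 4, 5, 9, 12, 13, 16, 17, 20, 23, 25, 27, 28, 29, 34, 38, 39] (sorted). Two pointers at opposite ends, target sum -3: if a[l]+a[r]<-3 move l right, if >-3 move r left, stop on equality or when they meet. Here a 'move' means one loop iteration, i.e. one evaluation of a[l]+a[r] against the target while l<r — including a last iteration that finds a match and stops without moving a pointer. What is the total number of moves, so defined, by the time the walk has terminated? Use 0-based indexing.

19 moves

[0,19] -9+39=30 >-3 → r--
[0,18] -9+38=29 >-3 → r--
[0,17] -9+34=25 >-3 → r--
[0,16] -9+29=20 >-3 → r--
[0,15] -9+28=19 >-3 → r--
[0,14] -9+27=18 >-3 → r--
[0,13] -9+25=16 >-3 → r--
[0,12] -9+23=14 >-3 → r--
[0,11] -9+20=11 >-3 → r--
[0,10] -9+17=8 >-3 → r--
[0,9] -9+16=7 >-3 → r--
[0,8] -9+13=4 >-3 → r--
[0,7] -9+12=3 >-3 → r--
[0,6] -9+9=0 >-3 → r--
[0,5] -9+5=-4 <-3 → l++
[1,5] -5+5=0 >-3 → r--
[1,4] -5+4=-1 >-3 → r--
[1,3] -5+3=-2 >-3 → r--
[1,2] -5+-4=-9 <-3 → l++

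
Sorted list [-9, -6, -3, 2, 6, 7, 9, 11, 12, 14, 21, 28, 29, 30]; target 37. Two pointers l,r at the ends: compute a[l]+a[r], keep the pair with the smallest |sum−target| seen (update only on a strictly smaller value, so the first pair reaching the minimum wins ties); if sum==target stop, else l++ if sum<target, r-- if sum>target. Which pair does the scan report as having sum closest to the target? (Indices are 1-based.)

pair (7, 30) with sum 37 (|Δ|=0)

[1,14] -9+30=21 d=16 * → l++
[2,14] -6+30=24 d=13 * → l++
[3,14] -3+30=27 d=10 * → l++
[4,14] 2+30=32 d=5 * → l++
[5,14] 6+30=36 d=1 * → l++
[6,14] 7+30=37 d=0 * → stop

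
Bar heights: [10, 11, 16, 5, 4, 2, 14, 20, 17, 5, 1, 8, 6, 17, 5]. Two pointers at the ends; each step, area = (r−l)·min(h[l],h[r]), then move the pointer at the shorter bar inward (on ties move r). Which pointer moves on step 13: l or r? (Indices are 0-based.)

[0,14] min(10,5)*14=70 best=70 * → r--
[0,13] min(10,17)*13=130 best=130 * → l++
[1,13] min(11,17)*12=132 best=132 * → l++
[2,13] min(16,17)*11=176 best=176 * → l++
[3,13] min(5,17)*10=50 best=176 → l++
[4,13] min(4,17)*9=36 best=176 → l++
[5,13] min(2,17)*8=16 best=176 → l++
[6,13] min(14,17)*7=98 best=176 → l++
[7,13] min(20,17)*6=102 best=176 → r--
[7,12] min(20,6)*5=30 best=176 → r--
[7,11] min(20,8)*4=32 best=176 → r--
[7,10] min(20,1)*3=3 best=176 → r--
[7,9] min(20,5)*2=10 best=176 → r--

r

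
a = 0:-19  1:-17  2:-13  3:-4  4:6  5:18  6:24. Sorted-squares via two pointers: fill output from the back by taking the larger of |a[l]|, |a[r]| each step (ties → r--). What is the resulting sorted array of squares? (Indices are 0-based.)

l=0 r=6: |-19|<=|24| out[6]=576, r--
l=0 r=5: |-19|>|18| out[5]=361, l++
l=1 r=5: |-17|<=|18| out[4]=324, r--
l=1 r=4: |-17|>|6| out[3]=289, l++
l=2 r=4: |-13|>|6| out[2]=169, l++
l=3 r=4: |-4|<=|6| out[1]=36, r--
l=3 r=3: |-4|<=|-4| out[0]=16, r--

[16, 36, 169, 289, 324, 361, 576]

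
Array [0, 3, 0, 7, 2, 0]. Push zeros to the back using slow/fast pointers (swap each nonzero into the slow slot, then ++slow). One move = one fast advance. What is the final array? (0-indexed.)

[3, 7, 2, 0, 0, 0]

(s=0,f=0) a[fast]=0 → fast++
(s=0,f=1) a[fast]=3≠0 swap→a[0]=3 → slow++,fast++
(s=1,f=2) a[fast]=0 → fast++
(s=1,f=3) a[fast]=7≠0 swap→a[1]=7 → slow++,fast++
(s=2,f=4) a[fast]=2≠0 swap→a[2]=2 → slow++,fast++
(s=3,f=5) a[fast]=0 → fast++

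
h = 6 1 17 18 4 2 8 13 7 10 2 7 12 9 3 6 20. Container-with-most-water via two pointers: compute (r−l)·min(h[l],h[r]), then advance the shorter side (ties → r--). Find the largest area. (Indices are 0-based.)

l=0 r=16: min(6,20)*16=96 best=96 *, l++
l=1 r=16: min(1,20)*15=15 best=96, l++
l=2 r=16: min(17,20)*14=238 best=238 *, l++
l=3 r=16: min(18,20)*13=234 best=238, l++
l=4 r=16: min(4,20)*12=48 best=238, l++
l=5 r=16: min(2,20)*11=22 best=238, l++
l=6 r=16: min(8,20)*10=80 best=238, l++
l=7 r=16: min(13,20)*9=117 best=238, l++
l=8 r=16: min(7,20)*8=56 best=238, l++
l=9 r=16: min(10,20)*7=70 best=238, l++
l=10 r=16: min(2,20)*6=12 best=238, l++
l=11 r=16: min(7,20)*5=35 best=238, l++
l=12 r=16: min(12,20)*4=48 best=238, l++
l=13 r=16: min(9,20)*3=27 best=238, l++
l=14 r=16: min(3,20)*2=6 best=238, l++
l=15 r=16: min(6,20)*1=6 best=238, l++

max area = 238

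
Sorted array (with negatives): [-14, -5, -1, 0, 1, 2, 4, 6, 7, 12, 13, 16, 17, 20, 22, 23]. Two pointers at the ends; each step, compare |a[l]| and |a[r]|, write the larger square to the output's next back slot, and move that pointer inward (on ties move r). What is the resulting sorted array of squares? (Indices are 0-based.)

[0, 1, 1, 4, 16, 25, 36, 49, 144, 169, 196, 256, 289, 400, 484, 529]

[0,15] |-14|<=|23| out[15]=529 → r--
[0,14] |-14|<=|22| out[14]=484 → r--
[0,13] |-14|<=|20| out[13]=400 → r--
[0,12] |-14|<=|17| out[12]=289 → r--
[0,11] |-14|<=|16| out[11]=256 → r--
[0,10] |-14|>|13| out[10]=196 → l++
[1,10] |-5|<=|13| out[9]=169 → r--
[1,9] |-5|<=|12| out[8]=144 → r--
[1,8] |-5|<=|7| out[7]=49 → r--
[1,7] |-5|<=|6| out[6]=36 → r--
[1,6] |-5|>|4| out[5]=25 → l++
[2,6] |-1|<=|4| out[4]=16 → r--
[2,5] |-1|<=|2| out[3]=4 → r--
[2,4] |-1|<=|1| out[2]=1 → r--
[2,3] |-1|>|0| out[1]=1 → l++
[3,3] |0|<=|0| out[0]=0 → r--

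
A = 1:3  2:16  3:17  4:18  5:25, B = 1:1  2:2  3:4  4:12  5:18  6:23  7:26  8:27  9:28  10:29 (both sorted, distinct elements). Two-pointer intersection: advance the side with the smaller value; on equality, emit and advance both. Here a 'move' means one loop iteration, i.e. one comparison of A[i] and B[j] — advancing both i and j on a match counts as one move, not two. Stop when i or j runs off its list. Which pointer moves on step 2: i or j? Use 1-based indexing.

[i=1,j=1] 3>1 → j++
[i=1,j=2] 3>2 → j++

j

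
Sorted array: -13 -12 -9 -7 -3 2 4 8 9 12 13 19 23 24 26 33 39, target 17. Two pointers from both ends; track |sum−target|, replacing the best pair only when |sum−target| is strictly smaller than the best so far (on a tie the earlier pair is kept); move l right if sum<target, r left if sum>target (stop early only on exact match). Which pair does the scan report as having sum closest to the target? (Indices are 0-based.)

[0,16] -13+39=26 d=9 * → r--
[0,15] -13+33=20 d=3 * → r--
[0,14] -13+26=13 d=4 → l++
[1,14] -12+26=14 d=3 → l++
[2,14] -9+26=17 d=0 * → stop

pair (-9, 26) with sum 17 (|Δ|=0)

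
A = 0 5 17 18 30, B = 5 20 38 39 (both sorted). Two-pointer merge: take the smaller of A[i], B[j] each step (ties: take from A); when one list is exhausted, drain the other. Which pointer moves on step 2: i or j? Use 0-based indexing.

i

[i=0,j=0] A[i]=0<=B[j]=5 take 0 → i++
[i=1,j=0] A[i]=5<=B[j]=5 take 5 → i++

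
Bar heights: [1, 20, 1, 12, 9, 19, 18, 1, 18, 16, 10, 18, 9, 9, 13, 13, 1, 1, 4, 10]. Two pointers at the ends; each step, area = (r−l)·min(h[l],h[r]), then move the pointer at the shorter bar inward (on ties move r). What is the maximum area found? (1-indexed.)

l=1 r=20: min(1,10)*19=19 best=19 *, l++
l=2 r=20: min(20,10)*18=180 best=180 *, r--
l=2 r=19: min(20,4)*17=68 best=180, r--
l=2 r=18: min(20,1)*16=16 best=180, r--
l=2 r=17: min(20,1)*15=15 best=180, r--
l=2 r=16: min(20,13)*14=182 best=182 *, r--
l=2 r=15: min(20,13)*13=169 best=182, r--
l=2 r=14: min(20,9)*12=108 best=182, r--
l=2 r=13: min(20,9)*11=99 best=182, r--
l=2 r=12: min(20,18)*10=180 best=182, r--
l=2 r=11: min(20,10)*9=90 best=182, r--
l=2 r=10: min(20,16)*8=128 best=182, r--
l=2 r=9: min(20,18)*7=126 best=182, r--
l=2 r=8: min(20,1)*6=6 best=182, r--
l=2 r=7: min(20,18)*5=90 best=182, r--
l=2 r=6: min(20,19)*4=76 best=182, r--
l=2 r=5: min(20,9)*3=27 best=182, r--
l=2 r=4: min(20,12)*2=24 best=182, r--
l=2 r=3: min(20,1)*1=1 best=182, r--

max area = 182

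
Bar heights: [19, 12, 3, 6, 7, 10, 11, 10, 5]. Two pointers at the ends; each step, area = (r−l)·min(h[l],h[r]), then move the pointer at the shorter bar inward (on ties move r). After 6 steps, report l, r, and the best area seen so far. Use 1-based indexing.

l=1, r=3, best area=70

[1,9] min(19,5)*8=40 best=40 * → r--
[1,8] min(19,10)*7=70 best=70 * → r--
[1,7] min(19,11)*6=66 best=70 → r--
[1,6] min(19,10)*5=50 best=70 → r--
[1,5] min(19,7)*4=28 best=70 → r--
[1,4] min(19,6)*3=18 best=70 → r--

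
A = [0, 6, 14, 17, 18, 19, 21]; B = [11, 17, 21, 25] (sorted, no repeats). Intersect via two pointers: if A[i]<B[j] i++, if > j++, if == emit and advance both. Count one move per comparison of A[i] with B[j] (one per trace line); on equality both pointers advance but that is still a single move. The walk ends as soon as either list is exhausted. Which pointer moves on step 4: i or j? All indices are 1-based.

i

[i=1,j=1] 0<11 → i++
[i=2,j=1] 6<11 → i++
[i=3,j=1] 14>11 → j++
[i=3,j=2] 14<17 → i++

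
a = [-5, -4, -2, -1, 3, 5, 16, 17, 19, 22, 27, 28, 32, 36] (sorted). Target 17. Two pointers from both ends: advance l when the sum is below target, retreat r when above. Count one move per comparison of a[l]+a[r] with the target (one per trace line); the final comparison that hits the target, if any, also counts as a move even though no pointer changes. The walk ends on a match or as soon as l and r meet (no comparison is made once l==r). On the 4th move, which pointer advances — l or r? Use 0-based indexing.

[0,13] -5+36=31 >17 → r--
[0,12] -5+32=27 >17 → r--
[0,11] -5+28=23 >17 → r--
[0,10] -5+27=22 >17 → r--

r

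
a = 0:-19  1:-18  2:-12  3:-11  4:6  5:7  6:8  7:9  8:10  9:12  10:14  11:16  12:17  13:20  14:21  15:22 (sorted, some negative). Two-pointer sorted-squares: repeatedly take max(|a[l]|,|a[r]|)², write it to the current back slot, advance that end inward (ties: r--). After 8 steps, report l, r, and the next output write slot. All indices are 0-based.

[0,15] |-19|<=|22| out[15]=484 → r--
[0,14] |-19|<=|21| out[14]=441 → r--
[0,13] |-19|<=|20| out[13]=400 → r--
[0,12] |-19|>|17| out[12]=361 → l++
[1,12] |-18|>|17| out[11]=324 → l++
[2,12] |-12|<=|17| out[10]=289 → r--
[2,11] |-12|<=|16| out[9]=256 → r--
[2,10] |-12|<=|14| out[8]=196 → r--

l=2, r=9, next write slot=7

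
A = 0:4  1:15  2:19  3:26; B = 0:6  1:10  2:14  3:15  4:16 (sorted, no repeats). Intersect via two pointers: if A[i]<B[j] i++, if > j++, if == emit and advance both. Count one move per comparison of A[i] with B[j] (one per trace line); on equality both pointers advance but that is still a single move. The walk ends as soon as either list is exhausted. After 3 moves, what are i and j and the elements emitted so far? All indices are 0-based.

i=1, j=2, emitted=[]

[i=0,j=0] 4<6 → i++
[i=1,j=0] 15>6 → j++
[i=1,j=1] 15>10 → j++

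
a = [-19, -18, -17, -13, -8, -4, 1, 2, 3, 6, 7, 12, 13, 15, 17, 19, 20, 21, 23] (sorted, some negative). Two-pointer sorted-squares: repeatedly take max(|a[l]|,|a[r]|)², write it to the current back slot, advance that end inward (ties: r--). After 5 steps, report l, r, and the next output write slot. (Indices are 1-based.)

[1,19] |-19|<=|23| out[19]=529 → r--
[1,18] |-19|<=|21| out[18]=441 → r--
[1,17] |-19|<=|20| out[17]=400 → r--
[1,16] |-19|<=|19| out[16]=361 → r--
[1,15] |-19|>|17| out[15]=361 → l++

l=2, r=15, next write slot=14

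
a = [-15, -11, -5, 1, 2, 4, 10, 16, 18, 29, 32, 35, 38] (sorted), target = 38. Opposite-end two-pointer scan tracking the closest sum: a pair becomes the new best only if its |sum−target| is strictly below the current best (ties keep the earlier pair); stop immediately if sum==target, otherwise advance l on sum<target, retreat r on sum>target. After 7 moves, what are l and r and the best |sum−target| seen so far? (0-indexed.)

l=5, r=10, best |Δ|=1

l=0 r=12: -15+38=23 d=15 *, l++
l=1 r=12: -11+38=27 d=11 *, l++
l=2 r=12: -5+38=33 d=5 *, l++
l=3 r=12: 1+38=39 d=1 *, r--
l=3 r=11: 1+35=36 d=2, l++
l=4 r=11: 2+35=37 d=1, l++
l=5 r=11: 4+35=39 d=1, r--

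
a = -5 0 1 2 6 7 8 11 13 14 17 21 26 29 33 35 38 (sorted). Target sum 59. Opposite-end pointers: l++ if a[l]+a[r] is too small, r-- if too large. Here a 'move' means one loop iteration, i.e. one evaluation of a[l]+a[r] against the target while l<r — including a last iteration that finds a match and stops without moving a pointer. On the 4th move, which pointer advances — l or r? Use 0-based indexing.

l=0 r=16: -5+38=33 <59, l++
l=1 r=16: 0+38=38 <59, l++
l=2 r=16: 1+38=39 <59, l++
l=3 r=16: 2+38=40 <59, l++

l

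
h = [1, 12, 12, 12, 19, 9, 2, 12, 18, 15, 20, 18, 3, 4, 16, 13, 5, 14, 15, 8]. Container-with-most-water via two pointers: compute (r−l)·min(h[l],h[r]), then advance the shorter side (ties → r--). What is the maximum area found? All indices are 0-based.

max area = 210

l=0 r=19: min(1,8)*19=19 best=19 *, l++
l=1 r=19: min(12,8)*18=144 best=144 *, r--
l=1 r=18: min(12,15)*17=204 best=204 *, l++
l=2 r=18: min(12,15)*16=192 best=204, l++
l=3 r=18: min(12,15)*15=180 best=204, l++
l=4 r=18: min(19,15)*14=210 best=210 *, r--
l=4 r=17: min(19,14)*13=182 best=210, r--
l=4 r=16: min(19,5)*12=60 best=210, r--
l=4 r=15: min(19,13)*11=143 best=210, r--
l=4 r=14: min(19,16)*10=160 best=210, r--
l=4 r=13: min(19,4)*9=36 best=210, r--
l=4 r=12: min(19,3)*8=24 best=210, r--
l=4 r=11: min(19,18)*7=126 best=210, r--
l=4 r=10: min(19,20)*6=114 best=210, l++
l=5 r=10: min(9,20)*5=45 best=210, l++
l=6 r=10: min(2,20)*4=8 best=210, l++
l=7 r=10: min(12,20)*3=36 best=210, l++
l=8 r=10: min(18,20)*2=36 best=210, l++
l=9 r=10: min(15,20)*1=15 best=210, l++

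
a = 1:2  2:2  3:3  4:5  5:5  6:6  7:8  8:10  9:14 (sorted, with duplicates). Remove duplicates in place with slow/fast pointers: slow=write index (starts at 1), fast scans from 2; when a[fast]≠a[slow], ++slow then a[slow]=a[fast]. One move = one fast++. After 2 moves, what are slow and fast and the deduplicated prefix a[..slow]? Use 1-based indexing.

(s=1,f=2) a[fast]=2=a[slow] dup → fast++
(s=1,f=3) a[fast]=3≠a[slow]=2 write a[2]=3 → slow++,fast++

slow=2, fast=4, prefix=[2, 3]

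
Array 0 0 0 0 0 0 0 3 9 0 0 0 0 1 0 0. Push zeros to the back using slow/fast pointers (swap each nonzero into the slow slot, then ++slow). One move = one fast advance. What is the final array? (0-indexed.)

slow=0 fast=0: a[fast]=0, fast++
slow=0 fast=1: a[fast]=0, fast++
slow=0 fast=2: a[fast]=0, fast++
slow=0 fast=3: a[fast]=0, fast++
slow=0 fast=4: a[fast]=0, fast++
slow=0 fast=5: a[fast]=0, fast++
slow=0 fast=6: a[fast]=0, fast++
slow=0 fast=7: a[fast]=3≠0 swap→a[0]=3, slow++,fast++
slow=1 fast=8: a[fast]=9≠0 swap→a[1]=9, slow++,fast++
slow=2 fast=9: a[fast]=0, fast++
slow=2 fast=10: a[fast]=0, fast++
slow=2 fast=11: a[fast]=0, fast++
slow=2 fast=12: a[fast]=0, fast++
slow=2 fast=13: a[fast]=1≠0 swap→a[2]=1, slow++,fast++
slow=3 fast=14: a[fast]=0, fast++
slow=3 fast=15: a[fast]=0, fast++

[3, 9, 1, 0, 0, 0, 0, 0, 0, 0, 0, 0, 0, 0, 0, 0]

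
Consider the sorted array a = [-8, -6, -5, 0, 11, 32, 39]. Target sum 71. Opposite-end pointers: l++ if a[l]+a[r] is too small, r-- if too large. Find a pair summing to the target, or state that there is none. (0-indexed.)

(32, 39)

l=0 r=6: -8+39=31 <71, l++
l=1 r=6: -6+39=33 <71, l++
l=2 r=6: -5+39=34 <71, l++
l=3 r=6: 0+39=39 <71, l++
l=4 r=6: 11+39=50 <71, l++
l=5 r=6: 32+39=71, found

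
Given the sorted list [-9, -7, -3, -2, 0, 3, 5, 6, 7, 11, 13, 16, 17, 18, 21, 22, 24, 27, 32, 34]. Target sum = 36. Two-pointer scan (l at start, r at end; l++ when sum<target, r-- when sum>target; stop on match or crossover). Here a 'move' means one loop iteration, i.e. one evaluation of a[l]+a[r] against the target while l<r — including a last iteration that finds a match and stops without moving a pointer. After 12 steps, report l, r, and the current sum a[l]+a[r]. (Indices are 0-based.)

l=9, r=16, sum=35

[0,19] -9+34=25 <36 → l++
[1,19] -7+34=27 <36 → l++
[2,19] -3+34=31 <36 → l++
[3,19] -2+34=32 <36 → l++
[4,19] 0+34=34 <36 → l++
[5,19] 3+34=37 >36 → r--
[5,18] 3+32=35 <36 → l++
[6,18] 5+32=37 >36 → r--
[6,17] 5+27=32 <36 → l++
[7,17] 6+27=33 <36 → l++
[8,17] 7+27=34 <36 → l++
[9,17] 11+27=38 >36 → r--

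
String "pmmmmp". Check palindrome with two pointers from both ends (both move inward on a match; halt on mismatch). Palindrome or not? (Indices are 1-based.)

l=1 r=6: 'p'=='p', l++,r--
l=2 r=5: 'm'=='m', l++,r--
l=3 r=4: 'm'=='m', l++,r--

palindrome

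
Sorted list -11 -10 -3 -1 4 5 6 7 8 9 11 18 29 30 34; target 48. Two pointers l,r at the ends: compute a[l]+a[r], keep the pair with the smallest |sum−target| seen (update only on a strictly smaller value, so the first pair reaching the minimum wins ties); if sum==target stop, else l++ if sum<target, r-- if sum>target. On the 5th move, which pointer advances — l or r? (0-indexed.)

l

[0,14] -11+34=23 d=25 * → l++
[1,14] -10+34=24 d=24 * → l++
[2,14] -3+34=31 d=17 * → l++
[3,14] -1+34=33 d=15 * → l++
[4,14] 4+34=38 d=10 * → l++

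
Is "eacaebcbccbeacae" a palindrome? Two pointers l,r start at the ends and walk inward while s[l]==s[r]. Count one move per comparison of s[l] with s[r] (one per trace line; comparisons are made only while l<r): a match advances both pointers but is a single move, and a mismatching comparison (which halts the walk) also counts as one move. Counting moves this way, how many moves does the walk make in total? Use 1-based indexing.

l=1 r=16: 'e'=='e', l++,r--
l=2 r=15: 'a'=='a', l++,r--
l=3 r=14: 'c'=='c', l++,r--
l=4 r=13: 'a'=='a', l++,r--
l=5 r=12: 'e'=='e', l++,r--
l=6 r=11: 'b'=='b', l++,r--
l=7 r=10: 'c'=='c', l++,r--
l=8 r=9: 'b'!='c', stop

8 moves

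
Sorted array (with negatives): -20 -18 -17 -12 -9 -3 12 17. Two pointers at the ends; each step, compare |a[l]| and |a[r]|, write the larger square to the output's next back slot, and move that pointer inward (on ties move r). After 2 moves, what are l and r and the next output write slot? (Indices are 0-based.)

[0,7] |-20|>|17| out[7]=400 → l++
[1,7] |-18|>|17| out[6]=324 → l++

l=2, r=7, next write slot=5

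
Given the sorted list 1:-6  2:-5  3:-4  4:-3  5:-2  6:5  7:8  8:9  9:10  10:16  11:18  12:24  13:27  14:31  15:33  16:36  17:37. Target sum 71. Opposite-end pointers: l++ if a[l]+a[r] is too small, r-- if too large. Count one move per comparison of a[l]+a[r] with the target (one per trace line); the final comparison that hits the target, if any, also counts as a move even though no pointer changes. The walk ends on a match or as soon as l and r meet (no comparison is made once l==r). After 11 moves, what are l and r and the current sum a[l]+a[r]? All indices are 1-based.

l=12, r=17, sum=61

[1,17] -6+37=31 <71 → l++
[2,17] -5+37=32 <71 → l++
[3,17] -4+37=33 <71 → l++
[4,17] -3+37=34 <71 → l++
[5,17] -2+37=35 <71 → l++
[6,17] 5+37=42 <71 → l++
[7,17] 8+37=45 <71 → l++
[8,17] 9+37=46 <71 → l++
[9,17] 10+37=47 <71 → l++
[10,17] 16+37=53 <71 → l++
[11,17] 18+37=55 <71 → l++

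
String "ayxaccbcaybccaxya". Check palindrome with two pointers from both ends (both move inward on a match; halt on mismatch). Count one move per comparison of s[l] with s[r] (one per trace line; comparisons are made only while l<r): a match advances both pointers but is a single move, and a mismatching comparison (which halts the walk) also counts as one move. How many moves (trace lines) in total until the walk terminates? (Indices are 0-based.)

l=0 r=16: 'a'=='a', l++,r--
l=1 r=15: 'y'=='y', l++,r--
l=2 r=14: 'x'=='x', l++,r--
l=3 r=13: 'a'=='a', l++,r--
l=4 r=12: 'c'=='c', l++,r--
l=5 r=11: 'c'=='c', l++,r--
l=6 r=10: 'b'=='b', l++,r--
l=7 r=9: 'c'!='y', stop

8 moves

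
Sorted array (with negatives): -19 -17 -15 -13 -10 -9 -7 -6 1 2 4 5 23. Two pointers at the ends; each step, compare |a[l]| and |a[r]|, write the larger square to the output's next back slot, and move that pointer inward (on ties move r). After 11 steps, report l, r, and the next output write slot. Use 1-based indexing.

l=1 r=13: |-19|<=|23| out[13]=529, r--
l=1 r=12: |-19|>|5| out[12]=361, l++
l=2 r=12: |-17|>|5| out[11]=289, l++
l=3 r=12: |-15|>|5| out[10]=225, l++
l=4 r=12: |-13|>|5| out[9]=169, l++
l=5 r=12: |-10|>|5| out[8]=100, l++
l=6 r=12: |-9|>|5| out[7]=81, l++
l=7 r=12: |-7|>|5| out[6]=49, l++
l=8 r=12: |-6|>|5| out[5]=36, l++
l=9 r=12: |1|<=|5| out[4]=25, r--
l=9 r=11: |1|<=|4| out[3]=16, r--

l=9, r=10, next write slot=2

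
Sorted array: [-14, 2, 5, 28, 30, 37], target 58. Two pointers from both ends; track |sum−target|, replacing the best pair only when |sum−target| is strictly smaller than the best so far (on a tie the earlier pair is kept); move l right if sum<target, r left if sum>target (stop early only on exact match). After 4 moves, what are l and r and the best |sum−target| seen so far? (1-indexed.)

[1,6] -14+37=23 d=35 * → l++
[2,6] 2+37=39 d=19 * → l++
[3,6] 5+37=42 d=16 * → l++
[4,6] 28+37=65 d=7 * → r--

l=4, r=5, best |Δ|=7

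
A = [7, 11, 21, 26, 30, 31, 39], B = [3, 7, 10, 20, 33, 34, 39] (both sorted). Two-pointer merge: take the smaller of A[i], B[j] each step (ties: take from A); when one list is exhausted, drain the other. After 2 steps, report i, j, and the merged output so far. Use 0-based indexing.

i=1, j=1, merged so far=[3, 7]

i=0 j=0: A[i]=7>B[j]=3 take 3, j++
i=0 j=1: A[i]=7<=B[j]=7 take 7, i++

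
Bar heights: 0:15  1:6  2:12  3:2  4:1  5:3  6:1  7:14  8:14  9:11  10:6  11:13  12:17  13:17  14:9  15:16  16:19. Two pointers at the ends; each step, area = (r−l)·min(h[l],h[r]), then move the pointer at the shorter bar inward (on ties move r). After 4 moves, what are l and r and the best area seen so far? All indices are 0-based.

l=4, r=16, best area=240

l=0 r=16: min(15,19)*16=240 best=240 *, l++
l=1 r=16: min(6,19)*15=90 best=240, l++
l=2 r=16: min(12,19)*14=168 best=240, l++
l=3 r=16: min(2,19)*13=26 best=240, l++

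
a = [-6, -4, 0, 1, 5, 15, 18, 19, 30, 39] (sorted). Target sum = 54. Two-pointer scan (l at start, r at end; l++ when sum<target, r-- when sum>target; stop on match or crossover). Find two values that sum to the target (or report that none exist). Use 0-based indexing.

l=0 r=9: -6+39=33 <54, l++
l=1 r=9: -4+39=35 <54, l++
l=2 r=9: 0+39=39 <54, l++
l=3 r=9: 1+39=40 <54, l++
l=4 r=9: 5+39=44 <54, l++
l=5 r=9: 15+39=54, found

(15, 39)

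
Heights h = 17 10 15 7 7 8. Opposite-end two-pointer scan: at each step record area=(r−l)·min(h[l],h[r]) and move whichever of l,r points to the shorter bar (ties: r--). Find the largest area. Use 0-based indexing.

l=0 r=5: min(17,8)*5=40 best=40 *, r--
l=0 r=4: min(17,7)*4=28 best=40, r--
l=0 r=3: min(17,7)*3=21 best=40, r--
l=0 r=2: min(17,15)*2=30 best=40, r--
l=0 r=1: min(17,10)*1=10 best=40, r--

max area = 40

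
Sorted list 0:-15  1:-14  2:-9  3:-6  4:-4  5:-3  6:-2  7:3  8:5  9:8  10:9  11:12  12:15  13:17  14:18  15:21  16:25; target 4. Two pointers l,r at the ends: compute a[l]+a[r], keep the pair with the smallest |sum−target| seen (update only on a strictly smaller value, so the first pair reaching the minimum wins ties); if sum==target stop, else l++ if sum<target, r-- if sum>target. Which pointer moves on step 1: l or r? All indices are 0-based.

[0,16] -15+25=10 d=6 * → r--

r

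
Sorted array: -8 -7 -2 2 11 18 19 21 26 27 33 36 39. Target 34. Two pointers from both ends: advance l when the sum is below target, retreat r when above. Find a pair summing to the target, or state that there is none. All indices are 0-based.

(-2, 36)

[0,12] -8+39=31 <34 → l++
[1,12] -7+39=32 <34 → l++
[2,12] -2+39=37 >34 → r--
[2,11] -2+36=34 → found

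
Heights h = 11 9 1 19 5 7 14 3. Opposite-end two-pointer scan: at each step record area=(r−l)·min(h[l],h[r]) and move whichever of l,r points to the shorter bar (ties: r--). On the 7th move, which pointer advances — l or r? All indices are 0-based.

l=0 r=7: min(11,3)*7=21 best=21 *, r--
l=0 r=6: min(11,14)*6=66 best=66 *, l++
l=1 r=6: min(9,14)*5=45 best=66, l++
l=2 r=6: min(1,14)*4=4 best=66, l++
l=3 r=6: min(19,14)*3=42 best=66, r--
l=3 r=5: min(19,7)*2=14 best=66, r--
l=3 r=4: min(19,5)*1=5 best=66, r--

r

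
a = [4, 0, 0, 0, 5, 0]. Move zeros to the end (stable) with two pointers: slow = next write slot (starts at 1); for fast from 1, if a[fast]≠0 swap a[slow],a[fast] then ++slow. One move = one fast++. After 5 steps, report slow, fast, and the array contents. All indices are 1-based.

slow=3, fast=6, a=[4, 5, 0, 0, 0, 0]

slow=1 fast=1: a[fast]=4≠0 swap→a[1]=4, slow++,fast++
slow=2 fast=2: a[fast]=0, fast++
slow=2 fast=3: a[fast]=0, fast++
slow=2 fast=4: a[fast]=0, fast++
slow=2 fast=5: a[fast]=5≠0 swap→a[2]=5, slow++,fast++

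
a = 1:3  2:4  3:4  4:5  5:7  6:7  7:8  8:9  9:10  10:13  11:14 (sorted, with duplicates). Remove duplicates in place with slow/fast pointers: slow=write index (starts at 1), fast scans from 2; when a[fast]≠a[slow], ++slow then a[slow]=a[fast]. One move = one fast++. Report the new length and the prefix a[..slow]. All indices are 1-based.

length 9; prefix = [3, 4, 5, 7, 8, 9, 10, 13, 14]

slow=1 fast=2: a[fast]=4≠a[slow]=3 write a[2]=4, slow++,fast++
slow=2 fast=3: a[fast]=4=a[slow] dup, fast++
slow=2 fast=4: a[fast]=5≠a[slow]=4 write a[3]=5, slow++,fast++
slow=3 fast=5: a[fast]=7≠a[slow]=5 write a[4]=7, slow++,fast++
slow=4 fast=6: a[fast]=7=a[slow] dup, fast++
slow=4 fast=7: a[fast]=8≠a[slow]=7 write a[5]=8, slow++,fast++
slow=5 fast=8: a[fast]=9≠a[slow]=8 write a[6]=9, slow++,fast++
slow=6 fast=9: a[fast]=10≠a[slow]=9 write a[7]=10, slow++,fast++
slow=7 fast=10: a[fast]=13≠a[slow]=10 write a[8]=13, slow++,fast++
slow=8 fast=11: a[fast]=14≠a[slow]=13 write a[9]=14, slow++,fast++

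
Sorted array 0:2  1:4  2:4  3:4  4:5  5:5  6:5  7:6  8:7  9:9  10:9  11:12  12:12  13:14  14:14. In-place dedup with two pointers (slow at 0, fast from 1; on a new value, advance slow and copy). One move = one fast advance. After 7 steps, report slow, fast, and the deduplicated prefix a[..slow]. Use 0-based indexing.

(s=0,f=1) a[fast]=4≠a[slow]=2 write a[1]=4 → slow++,fast++
(s=1,f=2) a[fast]=4=a[slow] dup → fast++
(s=1,f=3) a[fast]=4=a[slow] dup → fast++
(s=1,f=4) a[fast]=5≠a[slow]=4 write a[2]=5 → slow++,fast++
(s=2,f=5) a[fast]=5=a[slow] dup → fast++
(s=2,f=6) a[fast]=5=a[slow] dup → fast++
(s=2,f=7) a[fast]=6≠a[slow]=5 write a[3]=6 → slow++,fast++

slow=3, fast=8, prefix=[2, 4, 5, 6]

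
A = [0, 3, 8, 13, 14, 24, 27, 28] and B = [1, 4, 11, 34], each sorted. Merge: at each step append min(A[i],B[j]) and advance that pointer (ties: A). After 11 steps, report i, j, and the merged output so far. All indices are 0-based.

i=0 j=0: A[i]=0<=B[j]=1 take 0, i++
i=1 j=0: A[i]=3>B[j]=1 take 1, j++
i=1 j=1: A[i]=3<=B[j]=4 take 3, i++
i=2 j=1: A[i]=8>B[j]=4 take 4, j++
i=2 j=2: A[i]=8<=B[j]=11 take 8, i++
i=3 j=2: A[i]=13>B[j]=11 take 11, j++
i=3 j=3: A[i]=13<=B[j]=34 take 13, i++
i=4 j=3: A[i]=14<=B[j]=34 take 14, i++
i=5 j=3: A[i]=24<=B[j]=34 take 24, i++
i=6 j=3: A[i]=27<=B[j]=34 take 27, i++
i=7 j=3: A[i]=28<=B[j]=34 take 28, i++

i=8, j=3, merged so far=[0, 1, 3, 4, 8, 11, 13, 14, 24, 27, 28]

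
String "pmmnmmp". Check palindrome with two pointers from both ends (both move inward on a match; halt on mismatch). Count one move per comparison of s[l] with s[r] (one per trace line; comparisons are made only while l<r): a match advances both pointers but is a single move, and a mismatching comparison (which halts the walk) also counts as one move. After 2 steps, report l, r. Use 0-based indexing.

l=0 r=6: 'p'=='p', l++,r--
l=1 r=5: 'm'=='m', l++,r--

l=2, r=4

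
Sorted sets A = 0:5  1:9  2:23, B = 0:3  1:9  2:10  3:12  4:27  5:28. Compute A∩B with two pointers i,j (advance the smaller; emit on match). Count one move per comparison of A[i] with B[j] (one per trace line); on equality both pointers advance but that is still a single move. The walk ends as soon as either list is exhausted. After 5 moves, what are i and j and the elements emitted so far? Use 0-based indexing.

i=2, j=4, emitted=[9]

i=0 j=0: 5>3, j++
i=0 j=1: 5<9, i++
i=1 j=1: 9==9 emit, i++,j++
i=2 j=2: 23>10, j++
i=2 j=3: 23>12, j++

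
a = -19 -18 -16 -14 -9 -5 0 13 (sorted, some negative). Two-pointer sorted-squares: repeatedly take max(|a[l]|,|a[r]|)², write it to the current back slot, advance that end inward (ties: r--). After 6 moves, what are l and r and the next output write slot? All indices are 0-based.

[0,7] |-19|>|13| out[7]=361 → l++
[1,7] |-18|>|13| out[6]=324 → l++
[2,7] |-16|>|13| out[5]=256 → l++
[3,7] |-14|>|13| out[4]=196 → l++
[4,7] |-9|<=|13| out[3]=169 → r--
[4,6] |-9|>|0| out[2]=81 → l++

l=5, r=6, next write slot=1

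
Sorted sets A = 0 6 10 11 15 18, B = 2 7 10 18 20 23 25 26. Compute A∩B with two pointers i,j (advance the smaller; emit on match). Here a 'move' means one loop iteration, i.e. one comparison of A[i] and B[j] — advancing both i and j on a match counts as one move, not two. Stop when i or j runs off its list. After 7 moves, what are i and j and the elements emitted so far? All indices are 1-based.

[i=1,j=1] 0<2 → i++
[i=2,j=1] 6>2 → j++
[i=2,j=2] 6<7 → i++
[i=3,j=2] 10>7 → j++
[i=3,j=3] 10==10 emit → i++,j++
[i=4,j=4] 11<18 → i++
[i=5,j=4] 15<18 → i++

i=6, j=4, emitted=[10]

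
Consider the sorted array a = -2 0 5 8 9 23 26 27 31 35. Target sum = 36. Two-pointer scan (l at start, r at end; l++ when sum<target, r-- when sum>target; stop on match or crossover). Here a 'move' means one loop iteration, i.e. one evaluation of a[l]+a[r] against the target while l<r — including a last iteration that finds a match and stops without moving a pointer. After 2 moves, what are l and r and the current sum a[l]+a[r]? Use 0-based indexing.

l=2, r=9, sum=40

l=0 r=9: -2+35=33 <36, l++
l=1 r=9: 0+35=35 <36, l++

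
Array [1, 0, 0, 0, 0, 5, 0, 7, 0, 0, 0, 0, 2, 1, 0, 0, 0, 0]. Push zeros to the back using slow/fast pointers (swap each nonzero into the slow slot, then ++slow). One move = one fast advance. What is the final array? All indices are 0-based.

[1, 5, 7, 2, 1, 0, 0, 0, 0, 0, 0, 0, 0, 0, 0, 0, 0, 0]

(s=0,f=0) a[fast]=1≠0 swap→a[0]=1 → slow++,fast++
(s=1,f=1) a[fast]=0 → fast++
(s=1,f=2) a[fast]=0 → fast++
(s=1,f=3) a[fast]=0 → fast++
(s=1,f=4) a[fast]=0 → fast++
(s=1,f=5) a[fast]=5≠0 swap→a[1]=5 → slow++,fast++
(s=2,f=6) a[fast]=0 → fast++
(s=2,f=7) a[fast]=7≠0 swap→a[2]=7 → slow++,fast++
(s=3,f=8) a[fast]=0 → fast++
(s=3,f=9) a[fast]=0 → fast++
(s=3,f=10) a[fast]=0 → fast++
(s=3,f=11) a[fast]=0 → fast++
(s=3,f=12) a[fast]=2≠0 swap→a[3]=2 → slow++,fast++
(s=4,f=13) a[fast]=1≠0 swap→a[4]=1 → slow++,fast++
(s=5,f=14) a[fast]=0 → fast++
(s=5,f=15) a[fast]=0 → fast++
(s=5,f=16) a[fast]=0 → fast++
(s=5,f=17) a[fast]=0 → fast++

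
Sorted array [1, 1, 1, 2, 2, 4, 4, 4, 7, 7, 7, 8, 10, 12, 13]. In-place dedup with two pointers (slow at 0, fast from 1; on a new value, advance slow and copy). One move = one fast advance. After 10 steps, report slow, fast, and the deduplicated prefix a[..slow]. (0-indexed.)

slow=3, fast=11, prefix=[1, 2, 4, 7]

(s=0,f=1) a[fast]=1=a[slow] dup → fast++
(s=0,f=2) a[fast]=1=a[slow] dup → fast++
(s=0,f=3) a[fast]=2≠a[slow]=1 write a[1]=2 → slow++,fast++
(s=1,f=4) a[fast]=2=a[slow] dup → fast++
(s=1,f=5) a[fast]=4≠a[slow]=2 write a[2]=4 → slow++,fast++
(s=2,f=6) a[fast]=4=a[slow] dup → fast++
(s=2,f=7) a[fast]=4=a[slow] dup → fast++
(s=2,f=8) a[fast]=7≠a[slow]=4 write a[3]=7 → slow++,fast++
(s=3,f=9) a[fast]=7=a[slow] dup → fast++
(s=3,f=10) a[fast]=7=a[slow] dup → fast++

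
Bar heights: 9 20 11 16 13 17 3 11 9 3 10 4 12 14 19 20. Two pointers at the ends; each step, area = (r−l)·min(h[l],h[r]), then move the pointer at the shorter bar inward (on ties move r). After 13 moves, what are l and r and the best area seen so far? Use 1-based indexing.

l=2, r=4, best area=280

l=1 r=16: min(9,20)*15=135 best=135 *, l++
l=2 r=16: min(20,20)*14=280 best=280 *, r--
l=2 r=15: min(20,19)*13=247 best=280, r--
l=2 r=14: min(20,14)*12=168 best=280, r--
l=2 r=13: min(20,12)*11=132 best=280, r--
l=2 r=12: min(20,4)*10=40 best=280, r--
l=2 r=11: min(20,10)*9=90 best=280, r--
l=2 r=10: min(20,3)*8=24 best=280, r--
l=2 r=9: min(20,9)*7=63 best=280, r--
l=2 r=8: min(20,11)*6=66 best=280, r--
l=2 r=7: min(20,3)*5=15 best=280, r--
l=2 r=6: min(20,17)*4=68 best=280, r--
l=2 r=5: min(20,13)*3=39 best=280, r--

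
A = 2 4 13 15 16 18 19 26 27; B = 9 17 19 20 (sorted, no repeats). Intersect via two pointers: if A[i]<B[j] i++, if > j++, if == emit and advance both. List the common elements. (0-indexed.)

i=0 j=0: 2<9, i++
i=1 j=0: 4<9, i++
i=2 j=0: 13>9, j++
i=2 j=1: 13<17, i++
i=3 j=1: 15<17, i++
i=4 j=1: 16<17, i++
i=5 j=1: 18>17, j++
i=5 j=2: 18<19, i++
i=6 j=2: 19==19 emit, i++,j++
i=7 j=3: 26>20, j++

intersection = [19]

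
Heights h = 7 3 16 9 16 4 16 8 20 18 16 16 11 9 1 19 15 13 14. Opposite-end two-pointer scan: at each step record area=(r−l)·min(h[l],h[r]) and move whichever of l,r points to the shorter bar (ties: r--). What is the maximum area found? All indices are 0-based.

l=0 r=18: min(7,14)*18=126 best=126 *, l++
l=1 r=18: min(3,14)*17=51 best=126, l++
l=2 r=18: min(16,14)*16=224 best=224 *, r--
l=2 r=17: min(16,13)*15=195 best=224, r--
l=2 r=16: min(16,15)*14=210 best=224, r--
l=2 r=15: min(16,19)*13=208 best=224, l++
l=3 r=15: min(9,19)*12=108 best=224, l++
l=4 r=15: min(16,19)*11=176 best=224, l++
l=5 r=15: min(4,19)*10=40 best=224, l++
l=6 r=15: min(16,19)*9=144 best=224, l++
l=7 r=15: min(8,19)*8=64 best=224, l++
l=8 r=15: min(20,19)*7=133 best=224, r--
l=8 r=14: min(20,1)*6=6 best=224, r--
l=8 r=13: min(20,9)*5=45 best=224, r--
l=8 r=12: min(20,11)*4=44 best=224, r--
l=8 r=11: min(20,16)*3=48 best=224, r--
l=8 r=10: min(20,16)*2=32 best=224, r--
l=8 r=9: min(20,18)*1=18 best=224, r--

max area = 224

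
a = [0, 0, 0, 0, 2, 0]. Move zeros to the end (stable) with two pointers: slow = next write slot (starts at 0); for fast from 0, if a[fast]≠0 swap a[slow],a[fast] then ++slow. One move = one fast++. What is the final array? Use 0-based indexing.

slow=0 fast=0: a[fast]=0, fast++
slow=0 fast=1: a[fast]=0, fast++
slow=0 fast=2: a[fast]=0, fast++
slow=0 fast=3: a[fast]=0, fast++
slow=0 fast=4: a[fast]=2≠0 swap→a[0]=2, slow++,fast++
slow=1 fast=5: a[fast]=0, fast++

[2, 0, 0, 0, 0, 0]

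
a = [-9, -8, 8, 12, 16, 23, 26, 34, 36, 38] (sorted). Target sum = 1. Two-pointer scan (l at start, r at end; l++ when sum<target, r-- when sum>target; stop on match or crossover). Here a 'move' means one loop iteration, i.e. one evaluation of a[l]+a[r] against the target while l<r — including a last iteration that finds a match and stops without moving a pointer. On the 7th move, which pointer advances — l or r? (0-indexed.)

r

[0,9] -9+38=29 >1 → r--
[0,8] -9+36=27 >1 → r--
[0,7] -9+34=25 >1 → r--
[0,6] -9+26=17 >1 → r--
[0,5] -9+23=14 >1 → r--
[0,4] -9+16=7 >1 → r--
[0,3] -9+12=3 >1 → r--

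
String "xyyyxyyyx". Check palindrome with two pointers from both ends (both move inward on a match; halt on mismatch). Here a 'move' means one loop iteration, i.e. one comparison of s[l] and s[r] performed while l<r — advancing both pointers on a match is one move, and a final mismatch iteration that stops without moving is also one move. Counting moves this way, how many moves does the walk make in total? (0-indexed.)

4 moves

l=0 r=8: 'x'=='x', l++,r--
l=1 r=7: 'y'=='y', l++,r--
l=2 r=6: 'y'=='y', l++,r--
l=3 r=5: 'y'=='y', l++,r--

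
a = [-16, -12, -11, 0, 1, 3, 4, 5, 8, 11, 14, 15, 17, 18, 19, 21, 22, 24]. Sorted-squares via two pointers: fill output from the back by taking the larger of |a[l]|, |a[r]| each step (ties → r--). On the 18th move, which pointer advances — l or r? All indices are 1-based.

l=1 r=18: |-16|<=|24| out[18]=576, r--
l=1 r=17: |-16|<=|22| out[17]=484, r--
l=1 r=16: |-16|<=|21| out[16]=441, r--
l=1 r=15: |-16|<=|19| out[15]=361, r--
l=1 r=14: |-16|<=|18| out[14]=324, r--
l=1 r=13: |-16|<=|17| out[13]=289, r--
l=1 r=12: |-16|>|15| out[12]=256, l++
l=2 r=12: |-12|<=|15| out[11]=225, r--
l=2 r=11: |-12|<=|14| out[10]=196, r--
l=2 r=10: |-12|>|11| out[9]=144, l++
l=3 r=10: |-11|<=|11| out[8]=121, r--
l=3 r=9: |-11|>|8| out[7]=121, l++
l=4 r=9: |0|<=|8| out[6]=64, r--
l=4 r=8: |0|<=|5| out[5]=25, r--
l=4 r=7: |0|<=|4| out[4]=16, r--
l=4 r=6: |0|<=|3| out[3]=9, r--
l=4 r=5: |0|<=|1| out[2]=1, r--
l=4 r=4: |0|<=|0| out[1]=0, r--

r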